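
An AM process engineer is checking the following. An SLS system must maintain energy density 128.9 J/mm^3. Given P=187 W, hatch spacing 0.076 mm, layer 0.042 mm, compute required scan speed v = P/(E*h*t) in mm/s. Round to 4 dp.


v = 187 / (128.9*0.076*0.042) = 454.4915 mm/s


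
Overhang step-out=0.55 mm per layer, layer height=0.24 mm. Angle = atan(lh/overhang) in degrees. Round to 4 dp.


angle = atan(0.24/0.55) = 23.5747 degrees


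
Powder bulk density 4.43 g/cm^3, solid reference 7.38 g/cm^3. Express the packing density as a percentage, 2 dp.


Packing = (4.43/7.38)*100 = 60.03 %


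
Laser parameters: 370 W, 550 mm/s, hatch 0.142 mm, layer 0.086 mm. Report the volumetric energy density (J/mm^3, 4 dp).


E = 370 / (550*0.142*0.086) = 55.0874 J/mm^3


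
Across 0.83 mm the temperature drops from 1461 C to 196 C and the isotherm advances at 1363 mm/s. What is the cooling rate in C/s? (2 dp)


G = (1461-196)/0.83 = 1524.09638554 C/mm
CR = 1524.09638554 * 1363 = 2077343.37 C/s


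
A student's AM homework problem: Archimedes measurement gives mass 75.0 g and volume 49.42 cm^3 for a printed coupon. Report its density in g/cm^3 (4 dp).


rho = 75.0 / 49.42 = 1.5176 g/cm^3


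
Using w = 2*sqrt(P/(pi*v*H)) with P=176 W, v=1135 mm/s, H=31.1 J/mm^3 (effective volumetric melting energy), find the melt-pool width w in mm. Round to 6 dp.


w = 2*sqrt(176/(pi*1135*31.1)) = 0.079677 mm


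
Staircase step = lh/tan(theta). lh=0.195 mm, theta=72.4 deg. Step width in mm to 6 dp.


step = 0.195 / tan(72.4) = 0.061858 mm


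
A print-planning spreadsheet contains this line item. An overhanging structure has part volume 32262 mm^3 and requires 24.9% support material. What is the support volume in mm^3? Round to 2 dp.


V_support = 32262 * 0.249 = 8033.24 mm^3


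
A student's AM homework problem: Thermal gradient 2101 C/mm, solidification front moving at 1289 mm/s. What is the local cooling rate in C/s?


CR = 2101 * 1289 = 2708189 C/s


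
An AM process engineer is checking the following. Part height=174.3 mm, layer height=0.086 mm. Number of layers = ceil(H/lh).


Layers = ceil(174.3/0.086) = 2027


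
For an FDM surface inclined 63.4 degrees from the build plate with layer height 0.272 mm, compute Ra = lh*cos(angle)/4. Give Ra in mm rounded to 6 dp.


Ra = 0.272 * cos(63.4) / 4 = 0.030448 mm


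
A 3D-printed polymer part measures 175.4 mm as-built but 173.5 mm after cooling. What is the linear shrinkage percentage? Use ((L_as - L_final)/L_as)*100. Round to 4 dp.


Shrinkage = ((175.4-173.5)/175.4)*100 = 1.0832 %


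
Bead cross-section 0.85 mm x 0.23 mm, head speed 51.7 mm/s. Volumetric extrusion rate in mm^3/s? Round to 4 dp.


Rate = 0.85 * 0.23 * 51.7 = 10.1074 mm^3/s


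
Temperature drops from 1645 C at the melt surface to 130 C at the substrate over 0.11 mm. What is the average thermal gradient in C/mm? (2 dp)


G = (1645-130)/0.11 = 13772.73 C/mm


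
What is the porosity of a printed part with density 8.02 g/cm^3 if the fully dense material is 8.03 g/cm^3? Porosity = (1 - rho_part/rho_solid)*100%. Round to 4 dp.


Porosity = (1-8.02/8.03)*100 = 0.1245 %


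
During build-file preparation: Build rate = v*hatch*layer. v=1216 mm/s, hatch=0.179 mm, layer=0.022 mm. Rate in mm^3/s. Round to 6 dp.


Rate = 1216 * 0.179 * 0.022 = 4.788608 mm^3/s


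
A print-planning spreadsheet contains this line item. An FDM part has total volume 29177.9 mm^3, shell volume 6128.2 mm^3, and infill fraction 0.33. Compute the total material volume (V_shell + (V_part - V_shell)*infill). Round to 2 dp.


V_infill = (29177.9 - 6128.2) * 0.33 = 7606.4
V_total = 6128.2 + 7606.4 = 13734.6 mm^3


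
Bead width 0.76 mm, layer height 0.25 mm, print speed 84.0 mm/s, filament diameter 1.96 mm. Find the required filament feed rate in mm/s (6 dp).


Q = 0.76 * 0.25 * 84.0 = 15.96 mm^3/s
A_fil = pi*(1.96/2)^2 = 3.01718558 mm^2
v_feed = 15.96 / 3.01718558 = 5.289698 mm/s


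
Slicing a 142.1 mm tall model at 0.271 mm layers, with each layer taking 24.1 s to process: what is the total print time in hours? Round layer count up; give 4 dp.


Layers = ceil(142.1/0.271) = 525
t = 525 * 24.1 / 3600 = 3.5146 hrs


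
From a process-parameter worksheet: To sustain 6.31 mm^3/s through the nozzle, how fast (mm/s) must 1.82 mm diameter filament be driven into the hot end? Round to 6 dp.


A = pi*(1.82/2)^2 = 2.601553
v = 6.31 / 2.601553 = 2.425474 mm/s


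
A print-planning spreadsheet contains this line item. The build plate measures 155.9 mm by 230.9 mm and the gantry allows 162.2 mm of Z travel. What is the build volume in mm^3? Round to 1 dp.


V = 155.9 * 230.9 * 162.2 = 5838763.7 mm^3


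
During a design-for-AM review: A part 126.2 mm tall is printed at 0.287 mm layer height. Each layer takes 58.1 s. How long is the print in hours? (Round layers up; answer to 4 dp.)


Layers = ceil(126.2/0.287) = 440
t = 440 * 58.1 / 3600 = 7.1011 hrs


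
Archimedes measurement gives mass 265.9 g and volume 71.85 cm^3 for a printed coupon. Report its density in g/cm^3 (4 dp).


rho = 265.9 / 71.85 = 3.7008 g/cm^3


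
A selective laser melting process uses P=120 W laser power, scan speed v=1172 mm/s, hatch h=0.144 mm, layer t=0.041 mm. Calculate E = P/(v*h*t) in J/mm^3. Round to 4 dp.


E = 120 / (1172*0.144*0.041) = 17.3423 J/mm^3


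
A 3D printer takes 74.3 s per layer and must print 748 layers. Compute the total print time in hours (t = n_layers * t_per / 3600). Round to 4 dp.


t = 748 * 74.3 / 3600 = 15.4379 hrs


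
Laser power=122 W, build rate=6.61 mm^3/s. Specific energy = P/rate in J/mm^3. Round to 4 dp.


SE = 122 / 6.61 = 18.4569 J/mm^3


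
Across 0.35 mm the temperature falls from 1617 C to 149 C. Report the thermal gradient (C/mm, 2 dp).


G = (1617-149)/0.35 = 4194.29 C/mm


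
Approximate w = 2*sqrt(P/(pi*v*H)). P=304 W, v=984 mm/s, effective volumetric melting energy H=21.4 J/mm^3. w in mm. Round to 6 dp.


w = 2*sqrt(304/(pi*984*21.4)) = 0.135577 mm


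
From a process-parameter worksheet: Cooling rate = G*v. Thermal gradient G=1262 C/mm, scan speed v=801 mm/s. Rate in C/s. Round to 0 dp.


CR = 1262 * 801 = 1010862 C/s


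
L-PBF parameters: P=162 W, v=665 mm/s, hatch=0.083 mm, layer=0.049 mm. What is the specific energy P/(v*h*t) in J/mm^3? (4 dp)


Build rate = 665 * 0.083 * 0.049 = 2.704555 mm^3/s
SE = 162 / 2.704555 = 59.8989 J/mm^3


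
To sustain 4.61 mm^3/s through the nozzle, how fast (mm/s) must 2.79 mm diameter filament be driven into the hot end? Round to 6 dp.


A = pi*(2.79/2)^2 = 6.113618
v = 4.61 / 6.113618 = 0.754054 mm/s


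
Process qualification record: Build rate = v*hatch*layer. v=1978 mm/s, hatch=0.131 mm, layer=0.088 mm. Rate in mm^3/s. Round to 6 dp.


Rate = 1978 * 0.131 * 0.088 = 22.802384 mm^3/s


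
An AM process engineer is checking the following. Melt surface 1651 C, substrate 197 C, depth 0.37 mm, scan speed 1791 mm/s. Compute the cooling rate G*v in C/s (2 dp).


G = (1651-197)/0.37 = 3929.72972973 C/mm
CR = 3929.72972973 * 1791 = 7038145.95 C/s


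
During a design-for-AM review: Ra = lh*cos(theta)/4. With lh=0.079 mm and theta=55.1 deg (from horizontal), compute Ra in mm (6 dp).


Ra = 0.079 * cos(55.1) / 4 = 0.0113 mm


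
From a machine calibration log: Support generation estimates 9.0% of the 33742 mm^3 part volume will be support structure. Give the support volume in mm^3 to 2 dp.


V_support = 33742 * 0.09 = 3036.78 mm^3


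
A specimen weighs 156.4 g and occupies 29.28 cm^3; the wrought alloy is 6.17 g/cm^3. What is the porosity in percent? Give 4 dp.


rho_part = 156.4 / 29.28 = 5.34153005 g/cm^3
Porosity = (1 - 5.34153005/6.17)*100 = 13.4274 %


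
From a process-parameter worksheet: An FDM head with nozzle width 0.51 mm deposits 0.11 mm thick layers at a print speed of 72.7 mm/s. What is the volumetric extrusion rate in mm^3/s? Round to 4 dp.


Rate = 0.51 * 0.11 * 72.7 = 4.0785 mm^3/s


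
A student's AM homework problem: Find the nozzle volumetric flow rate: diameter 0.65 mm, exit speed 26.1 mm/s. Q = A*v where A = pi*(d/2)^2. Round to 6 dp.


A = pi*(0.65/2)^2 = 0.33183072 mm^2
Q = 0.33183072 * 26.1 = 8.660782 mm^3/s


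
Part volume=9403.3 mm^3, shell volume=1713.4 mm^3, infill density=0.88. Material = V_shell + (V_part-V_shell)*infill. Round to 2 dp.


V_infill = (9403.3 - 1713.4) * 0.88 = 6767.11
V_total = 1713.4 + 6767.11 = 8480.51 mm^3


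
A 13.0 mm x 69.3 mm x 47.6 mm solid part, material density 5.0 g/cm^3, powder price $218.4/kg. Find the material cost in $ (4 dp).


V = 13.0 * 69.3 * 47.6 = 42882.84 mm^3 = 42.88284 cm^3
Mass = 42.88284 * 5.0 / 1000 = 0.2144142 kg
Cost = 0.2144142 * 218.4 = 46.8281 $


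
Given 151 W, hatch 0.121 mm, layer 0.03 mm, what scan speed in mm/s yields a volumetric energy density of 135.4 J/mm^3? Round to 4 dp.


v = 151 / (135.4*0.121*0.03) = 307.2215 mm/s


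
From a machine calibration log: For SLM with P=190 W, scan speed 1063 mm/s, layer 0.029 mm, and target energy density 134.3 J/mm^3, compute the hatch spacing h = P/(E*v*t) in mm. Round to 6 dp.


h = 190 / (134.3*1063*0.029) = 0.045893 mm


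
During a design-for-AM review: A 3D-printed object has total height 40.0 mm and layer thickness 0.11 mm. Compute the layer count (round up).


Layers = ceil(40.0/0.11) = 364


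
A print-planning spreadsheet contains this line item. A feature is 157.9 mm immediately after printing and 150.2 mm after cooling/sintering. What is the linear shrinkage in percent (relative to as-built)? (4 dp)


Shrinkage = ((157.9-150.2)/157.9)*100 = 4.8765 %


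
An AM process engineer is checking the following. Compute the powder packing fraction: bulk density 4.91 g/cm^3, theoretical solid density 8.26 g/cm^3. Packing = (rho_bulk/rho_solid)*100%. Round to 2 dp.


Packing = (4.91/8.26)*100 = 59.44 %


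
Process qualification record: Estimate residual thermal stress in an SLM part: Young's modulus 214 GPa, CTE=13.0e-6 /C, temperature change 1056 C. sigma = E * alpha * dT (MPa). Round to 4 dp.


sigma = 214*1000 * 13.0e-6 * 1056 = 2937.792 MPa


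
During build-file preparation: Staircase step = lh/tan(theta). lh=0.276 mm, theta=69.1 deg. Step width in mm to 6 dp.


step = 0.276 / tan(69.1) = 0.105394 mm


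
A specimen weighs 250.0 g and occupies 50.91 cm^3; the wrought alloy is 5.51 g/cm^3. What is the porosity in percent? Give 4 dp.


rho_part = 250.0 / 50.91 = 4.9106266 g/cm^3
Porosity = (1 - 4.9106266/5.51)*100 = 10.8779 %


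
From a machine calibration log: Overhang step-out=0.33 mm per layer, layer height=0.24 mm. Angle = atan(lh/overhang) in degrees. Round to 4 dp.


angle = atan(0.24/0.33) = 36.0274 degrees


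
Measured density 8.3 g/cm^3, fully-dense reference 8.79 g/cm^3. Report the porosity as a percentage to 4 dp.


Porosity = (1-8.3/8.79)*100 = 5.5745 %


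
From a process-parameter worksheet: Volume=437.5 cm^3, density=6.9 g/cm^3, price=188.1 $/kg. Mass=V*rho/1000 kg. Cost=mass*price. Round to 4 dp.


Mass = 437.5*6.9/1000 = 3.01875 kg
Cost = 3.01875 * 188.1 = 567.8269 $


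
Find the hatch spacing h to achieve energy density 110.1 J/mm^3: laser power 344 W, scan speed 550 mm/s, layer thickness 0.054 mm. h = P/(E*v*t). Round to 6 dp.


h = 344 / (110.1*550*0.054) = 0.1052 mm


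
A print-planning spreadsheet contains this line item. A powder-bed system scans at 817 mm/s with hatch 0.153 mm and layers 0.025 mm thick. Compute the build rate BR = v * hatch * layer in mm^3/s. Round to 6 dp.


Rate = 817 * 0.153 * 0.025 = 3.125025 mm^3/s


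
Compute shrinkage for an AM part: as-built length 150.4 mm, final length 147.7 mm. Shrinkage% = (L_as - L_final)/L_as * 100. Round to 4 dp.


Shrinkage = ((150.4-147.7)/150.4)*100 = 1.7952 %


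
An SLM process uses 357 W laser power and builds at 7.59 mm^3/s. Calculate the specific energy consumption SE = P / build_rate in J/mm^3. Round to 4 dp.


SE = 357 / 7.59 = 47.0356 J/mm^3


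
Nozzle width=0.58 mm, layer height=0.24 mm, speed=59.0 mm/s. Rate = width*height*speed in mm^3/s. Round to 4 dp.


Rate = 0.58 * 0.24 * 59.0 = 8.2128 mm^3/s


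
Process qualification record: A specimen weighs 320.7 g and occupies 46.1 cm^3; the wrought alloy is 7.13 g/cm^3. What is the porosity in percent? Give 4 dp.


rho_part = 320.7 / 46.1 = 6.95661605 g/cm^3
Porosity = (1 - 6.95661605/7.13)*100 = 2.4318 %


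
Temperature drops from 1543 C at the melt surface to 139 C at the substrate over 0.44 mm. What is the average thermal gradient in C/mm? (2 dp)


G = (1543-139)/0.44 = 3190.91 C/mm


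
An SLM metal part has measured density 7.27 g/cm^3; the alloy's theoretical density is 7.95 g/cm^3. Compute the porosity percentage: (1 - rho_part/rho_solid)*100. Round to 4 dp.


Porosity = (1-7.27/7.95)*100 = 8.5535 %


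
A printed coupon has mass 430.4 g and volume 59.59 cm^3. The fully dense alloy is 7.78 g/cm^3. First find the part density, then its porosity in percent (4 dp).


rho_part = 430.4 / 59.59 = 7.22268837 g/cm^3
Porosity = (1 - 7.22268837/7.78)*100 = 7.1634 %


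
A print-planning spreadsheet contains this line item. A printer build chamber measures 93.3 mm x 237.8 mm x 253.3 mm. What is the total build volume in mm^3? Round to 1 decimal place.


V = 93.3 * 237.8 * 253.3 = 5619901.2 mm^3


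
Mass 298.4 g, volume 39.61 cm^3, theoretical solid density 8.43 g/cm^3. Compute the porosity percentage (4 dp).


rho_part = 298.4 / 39.61 = 7.53345115 g/cm^3
Porosity = (1 - 7.53345115/8.43)*100 = 10.6352 %


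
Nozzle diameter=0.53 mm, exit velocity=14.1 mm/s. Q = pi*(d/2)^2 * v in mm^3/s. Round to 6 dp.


A = pi*(0.53/2)^2 = 0.22061834 mm^2
Q = 0.22061834 * 14.1 = 3.110719 mm^3/s


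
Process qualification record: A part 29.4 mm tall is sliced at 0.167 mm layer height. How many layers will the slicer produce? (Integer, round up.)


Layers = ceil(29.4/0.167) = 177


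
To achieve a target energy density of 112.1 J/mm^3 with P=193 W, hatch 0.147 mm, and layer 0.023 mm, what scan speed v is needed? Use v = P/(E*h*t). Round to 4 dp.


v = 193 / (112.1*0.147*0.023) = 509.2213 mm/s


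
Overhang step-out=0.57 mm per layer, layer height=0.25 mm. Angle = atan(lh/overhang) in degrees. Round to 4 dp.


angle = atan(0.25/0.57) = 23.6821 degrees


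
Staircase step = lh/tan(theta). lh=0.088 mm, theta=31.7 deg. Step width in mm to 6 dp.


step = 0.088 / tan(31.7) = 0.142484 mm


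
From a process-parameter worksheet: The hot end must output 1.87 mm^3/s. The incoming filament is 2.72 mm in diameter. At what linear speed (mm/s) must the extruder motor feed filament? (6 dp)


A = pi*(2.72/2)^2 = 5.81069
v = 1.87 / 5.81069 = 0.321821 mm/s


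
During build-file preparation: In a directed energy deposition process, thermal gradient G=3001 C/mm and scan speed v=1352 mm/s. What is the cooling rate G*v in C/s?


CR = 3001 * 1352 = 4057352 C/s


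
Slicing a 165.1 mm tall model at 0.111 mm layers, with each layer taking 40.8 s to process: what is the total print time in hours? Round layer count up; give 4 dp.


Layers = ceil(165.1/0.111) = 1488
t = 1488 * 40.8 / 3600 = 16.864 hrs


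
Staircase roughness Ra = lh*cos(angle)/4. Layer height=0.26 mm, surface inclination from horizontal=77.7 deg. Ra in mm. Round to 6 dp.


Ra = 0.26 * cos(77.7) / 4 = 0.013847 mm


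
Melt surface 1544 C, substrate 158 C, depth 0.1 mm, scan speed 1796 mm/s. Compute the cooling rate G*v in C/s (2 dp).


G = (1544-158)/0.1 = 13860.0 C/mm
CR = 13860.0 * 1796 = 24892560.0 C/s


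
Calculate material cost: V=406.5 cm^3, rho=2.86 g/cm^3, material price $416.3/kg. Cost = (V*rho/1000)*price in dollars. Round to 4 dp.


Mass = 406.5*2.86/1000 = 1.16259 kg
Cost = 1.16259 * 416.3 = 483.9862 $


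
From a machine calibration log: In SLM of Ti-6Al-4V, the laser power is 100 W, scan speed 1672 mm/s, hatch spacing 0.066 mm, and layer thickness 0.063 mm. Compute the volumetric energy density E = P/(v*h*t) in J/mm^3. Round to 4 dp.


E = 100 / (1672*0.066*0.063) = 14.384 J/mm^3


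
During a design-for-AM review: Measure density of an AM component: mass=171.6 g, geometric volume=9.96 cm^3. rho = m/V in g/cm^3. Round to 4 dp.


rho = 171.6 / 9.96 = 17.2289 g/cm^3


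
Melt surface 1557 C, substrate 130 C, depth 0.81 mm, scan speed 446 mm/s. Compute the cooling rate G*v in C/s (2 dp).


G = (1557-130)/0.81 = 1761.72839506 C/mm
CR = 1761.72839506 * 446 = 785730.86 C/s


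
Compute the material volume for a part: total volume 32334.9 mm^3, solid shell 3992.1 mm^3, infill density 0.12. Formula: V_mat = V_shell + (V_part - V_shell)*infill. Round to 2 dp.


V_infill = (32334.9 - 3992.1) * 0.12 = 3401.14
V_total = 3992.1 + 3401.14 = 7393.24 mm^3


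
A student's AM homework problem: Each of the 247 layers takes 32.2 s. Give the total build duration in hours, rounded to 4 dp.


t = 247 * 32.2 / 3600 = 2.2093 hrs


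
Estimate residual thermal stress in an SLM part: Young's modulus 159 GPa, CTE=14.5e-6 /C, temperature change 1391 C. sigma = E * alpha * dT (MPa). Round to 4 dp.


sigma = 159*1000 * 14.5e-6 * 1391 = 3206.9505 MPa


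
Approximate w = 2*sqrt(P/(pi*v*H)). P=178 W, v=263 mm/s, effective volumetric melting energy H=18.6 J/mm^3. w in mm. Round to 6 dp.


w = 2*sqrt(178/(pi*263*18.6)) = 0.215244 mm


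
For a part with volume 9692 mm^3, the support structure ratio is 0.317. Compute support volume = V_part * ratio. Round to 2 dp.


V_support = 9692 * 0.317 = 3072.36 mm^3


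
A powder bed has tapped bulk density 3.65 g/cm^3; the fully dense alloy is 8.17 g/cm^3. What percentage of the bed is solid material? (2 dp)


Packing = (3.65/8.17)*100 = 44.68 %


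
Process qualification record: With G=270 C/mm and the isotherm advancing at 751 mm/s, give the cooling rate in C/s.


CR = 270 * 751 = 202770 C/s


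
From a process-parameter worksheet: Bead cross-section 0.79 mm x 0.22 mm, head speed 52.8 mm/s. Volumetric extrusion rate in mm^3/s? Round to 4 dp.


Rate = 0.79 * 0.22 * 52.8 = 9.1766 mm^3/s


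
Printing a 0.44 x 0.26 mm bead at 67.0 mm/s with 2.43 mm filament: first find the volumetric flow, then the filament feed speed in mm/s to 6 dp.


Q = 0.44 * 0.26 * 67.0 = 7.6648 mm^3/s
A_fil = pi*(2.43/2)^2 = 4.63769762 mm^2
v_feed = 7.6648 / 4.63769762 = 1.652717 mm/s


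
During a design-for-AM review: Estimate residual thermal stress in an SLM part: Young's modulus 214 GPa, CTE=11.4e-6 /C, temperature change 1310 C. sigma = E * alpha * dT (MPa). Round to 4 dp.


sigma = 214*1000 * 11.4e-6 * 1310 = 3195.876 MPa


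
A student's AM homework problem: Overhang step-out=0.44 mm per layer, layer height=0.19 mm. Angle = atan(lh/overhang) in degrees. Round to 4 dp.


angle = atan(0.19/0.44) = 23.3556 degrees


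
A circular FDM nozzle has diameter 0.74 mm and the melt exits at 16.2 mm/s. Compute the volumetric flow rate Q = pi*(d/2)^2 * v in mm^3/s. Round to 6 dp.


A = pi*(0.74/2)^2 = 0.43008403 mm^2
Q = 0.43008403 * 16.2 = 6.967361 mm^3/s


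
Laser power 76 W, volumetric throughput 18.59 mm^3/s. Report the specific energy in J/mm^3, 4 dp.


SE = 76 / 18.59 = 4.0882 J/mm^3


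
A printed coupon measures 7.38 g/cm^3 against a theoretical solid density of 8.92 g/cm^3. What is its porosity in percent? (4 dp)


Porosity = (1-7.38/8.92)*100 = 17.2646 %


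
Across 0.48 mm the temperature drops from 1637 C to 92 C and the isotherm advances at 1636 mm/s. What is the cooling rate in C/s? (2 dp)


G = (1637-92)/0.48 = 3218.75 C/mm
CR = 3218.75 * 1636 = 5265875.0 C/s


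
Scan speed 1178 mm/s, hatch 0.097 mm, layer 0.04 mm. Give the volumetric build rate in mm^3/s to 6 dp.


Rate = 1178 * 0.097 * 0.04 = 4.57064 mm^3/s


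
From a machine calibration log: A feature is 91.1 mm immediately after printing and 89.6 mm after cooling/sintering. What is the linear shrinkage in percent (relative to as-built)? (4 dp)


Shrinkage = ((91.1-89.6)/91.1)*100 = 1.6465 %


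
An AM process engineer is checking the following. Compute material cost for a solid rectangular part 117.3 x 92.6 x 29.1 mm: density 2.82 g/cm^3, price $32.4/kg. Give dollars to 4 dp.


V = 117.3 * 92.6 * 29.1 = 316083.618 mm^3 = 316.083618 cm^3
Mass = 316.083618 * 2.82 / 1000 = 0.8913558 kg
Cost = 0.8913558 * 32.4 = 28.8799 $


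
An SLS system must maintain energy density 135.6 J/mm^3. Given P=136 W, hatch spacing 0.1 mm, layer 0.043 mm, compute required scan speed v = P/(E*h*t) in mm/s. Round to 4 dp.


v = 136 / (135.6*0.1*0.043) = 233.2442 mm/s


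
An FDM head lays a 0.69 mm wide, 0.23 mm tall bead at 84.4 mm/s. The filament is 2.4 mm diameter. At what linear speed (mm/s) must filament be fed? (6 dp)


Q = 0.69 * 0.23 * 84.4 = 13.39428 mm^3/s
A_fil = pi*(2.4/2)^2 = 4.52389342 mm^2
v_feed = 13.39428 / 4.52389342 = 2.960786 mm/s


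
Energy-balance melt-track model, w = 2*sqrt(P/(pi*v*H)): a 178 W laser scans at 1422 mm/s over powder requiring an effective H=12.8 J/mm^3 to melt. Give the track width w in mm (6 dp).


w = 2*sqrt(178/(pi*1422*12.8)) = 0.111586 mm


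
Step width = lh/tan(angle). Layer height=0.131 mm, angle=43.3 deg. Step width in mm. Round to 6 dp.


step = 0.131 / tan(43.3) = 0.139014 mm


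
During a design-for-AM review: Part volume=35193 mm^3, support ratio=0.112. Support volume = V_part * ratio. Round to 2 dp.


V_support = 35193 * 0.112 = 3941.62 mm^3


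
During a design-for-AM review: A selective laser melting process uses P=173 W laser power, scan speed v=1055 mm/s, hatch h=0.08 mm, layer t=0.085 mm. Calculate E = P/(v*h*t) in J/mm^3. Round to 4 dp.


E = 173 / (1055*0.08*0.085) = 24.1149 J/mm^3


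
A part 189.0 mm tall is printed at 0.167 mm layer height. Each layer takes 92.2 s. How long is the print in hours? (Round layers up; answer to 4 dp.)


Layers = ceil(189.0/0.167) = 1132
t = 1132 * 92.2 / 3600 = 28.9918 hrs


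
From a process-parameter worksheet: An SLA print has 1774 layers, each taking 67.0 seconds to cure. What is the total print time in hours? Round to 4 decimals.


t = 1774 * 67.0 / 3600 = 33.0161 hrs


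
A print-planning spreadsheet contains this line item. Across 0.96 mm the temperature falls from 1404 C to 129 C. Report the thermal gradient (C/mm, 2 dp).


G = (1404-129)/0.96 = 1328.13 C/mm


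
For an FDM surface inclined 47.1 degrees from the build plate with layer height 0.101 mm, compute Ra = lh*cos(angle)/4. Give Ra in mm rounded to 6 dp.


Ra = 0.101 * cos(47.1) / 4 = 0.017188 mm


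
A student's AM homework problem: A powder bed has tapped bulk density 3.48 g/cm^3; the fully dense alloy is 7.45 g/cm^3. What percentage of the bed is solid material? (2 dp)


Packing = (3.48/7.45)*100 = 46.71 %


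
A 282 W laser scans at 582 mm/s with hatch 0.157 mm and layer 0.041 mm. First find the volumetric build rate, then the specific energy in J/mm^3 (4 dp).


Build rate = 582 * 0.157 * 0.041 = 3.746334 mm^3/s
SE = 282 / 3.746334 = 75.2736 J/mm^3


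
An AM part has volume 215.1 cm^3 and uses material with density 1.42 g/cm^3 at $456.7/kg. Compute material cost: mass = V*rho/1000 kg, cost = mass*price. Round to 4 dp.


Mass = 215.1*1.42/1000 = 0.305442 kg
Cost = 0.305442 * 456.7 = 139.4954 $


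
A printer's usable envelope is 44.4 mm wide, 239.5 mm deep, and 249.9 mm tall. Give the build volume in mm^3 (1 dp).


V = 44.4 * 239.5 * 249.9 = 2657386.6 mm^3


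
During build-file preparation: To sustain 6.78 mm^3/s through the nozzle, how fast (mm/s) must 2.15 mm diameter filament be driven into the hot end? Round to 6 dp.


A = pi*(2.15/2)^2 = 3.630503
v = 6.78 / 3.630503 = 1.86751 mm/s


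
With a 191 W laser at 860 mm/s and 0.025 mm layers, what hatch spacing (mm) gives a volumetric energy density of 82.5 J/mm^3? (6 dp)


h = 191 / (82.5*860*0.025) = 0.107681 mm


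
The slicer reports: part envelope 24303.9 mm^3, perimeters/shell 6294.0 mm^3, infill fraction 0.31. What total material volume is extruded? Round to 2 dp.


V_infill = (24303.9 - 6294.0) * 0.31 = 5583.07
V_total = 6294.0 + 5583.07 = 11877.07 mm^3


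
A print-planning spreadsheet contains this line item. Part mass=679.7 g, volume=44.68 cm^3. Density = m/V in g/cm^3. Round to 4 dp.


rho = 679.7 / 44.68 = 15.2126 g/cm^3


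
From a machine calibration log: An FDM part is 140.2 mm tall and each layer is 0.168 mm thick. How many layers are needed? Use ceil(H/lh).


Layers = ceil(140.2/0.168) = 835


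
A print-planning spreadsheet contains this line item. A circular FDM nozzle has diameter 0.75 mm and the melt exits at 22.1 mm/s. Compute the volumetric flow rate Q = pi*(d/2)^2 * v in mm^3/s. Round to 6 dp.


A = pi*(0.75/2)^2 = 0.44178647 mm^2
Q = 0.44178647 * 22.1 = 9.763481 mm^3/s


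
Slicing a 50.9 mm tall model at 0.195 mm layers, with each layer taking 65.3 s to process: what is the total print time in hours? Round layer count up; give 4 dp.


Layers = ceil(50.9/0.195) = 262
t = 262 * 65.3 / 3600 = 4.7524 hrs


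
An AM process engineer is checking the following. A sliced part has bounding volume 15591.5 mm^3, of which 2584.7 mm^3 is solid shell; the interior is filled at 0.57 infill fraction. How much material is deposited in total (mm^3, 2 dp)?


V_infill = (15591.5 - 2584.7) * 0.57 = 7413.88
V_total = 2584.7 + 7413.88 = 9998.58 mm^3


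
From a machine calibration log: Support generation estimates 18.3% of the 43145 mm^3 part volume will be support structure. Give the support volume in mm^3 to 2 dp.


V_support = 43145 * 0.183 = 7895.54 mm^3


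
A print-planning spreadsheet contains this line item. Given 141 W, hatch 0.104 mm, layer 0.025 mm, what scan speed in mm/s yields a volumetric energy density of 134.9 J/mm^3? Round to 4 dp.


v = 141 / (134.9*0.104*0.025) = 402.0072 mm/s


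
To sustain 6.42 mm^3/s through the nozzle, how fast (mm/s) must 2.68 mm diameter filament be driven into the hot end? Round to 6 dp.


A = pi*(2.68/2)^2 = 5.641044
v = 6.42 / 5.641044 = 1.138087 mm/s


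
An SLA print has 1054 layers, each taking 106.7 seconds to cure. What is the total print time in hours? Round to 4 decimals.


t = 1054 * 106.7 / 3600 = 31.2394 hrs


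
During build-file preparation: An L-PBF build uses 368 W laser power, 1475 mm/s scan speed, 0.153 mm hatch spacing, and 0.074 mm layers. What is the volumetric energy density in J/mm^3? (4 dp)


E = 368 / (1475*0.153*0.074) = 22.036 J/mm^3


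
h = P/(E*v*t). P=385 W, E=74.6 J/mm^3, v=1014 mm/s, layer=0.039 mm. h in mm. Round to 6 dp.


h = 385 / (74.6*1014*0.039) = 0.130503 mm


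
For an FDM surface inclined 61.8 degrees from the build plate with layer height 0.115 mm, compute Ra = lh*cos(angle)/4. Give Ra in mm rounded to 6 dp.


Ra = 0.115 * cos(61.8) / 4 = 0.013586 mm


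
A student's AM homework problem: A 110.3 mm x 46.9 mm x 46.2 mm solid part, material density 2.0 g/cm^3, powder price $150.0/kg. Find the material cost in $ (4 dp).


V = 110.3 * 46.9 * 46.2 = 238995.834 mm^3 = 238.995834 cm^3
Mass = 238.995834 * 2.0 / 1000 = 0.47799167 kg
Cost = 0.47799167 * 150.0 = 71.6988 $


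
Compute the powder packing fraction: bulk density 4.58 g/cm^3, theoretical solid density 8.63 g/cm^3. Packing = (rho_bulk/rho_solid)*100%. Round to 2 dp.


Packing = (4.58/8.63)*100 = 53.07 %


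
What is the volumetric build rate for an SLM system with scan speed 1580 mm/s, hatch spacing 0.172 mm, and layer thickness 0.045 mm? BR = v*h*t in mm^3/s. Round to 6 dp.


Rate = 1580 * 0.172 * 0.045 = 12.2292 mm^3/s


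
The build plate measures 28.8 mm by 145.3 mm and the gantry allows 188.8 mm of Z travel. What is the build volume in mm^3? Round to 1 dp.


V = 28.8 * 145.3 * 188.8 = 790060.0 mm^3


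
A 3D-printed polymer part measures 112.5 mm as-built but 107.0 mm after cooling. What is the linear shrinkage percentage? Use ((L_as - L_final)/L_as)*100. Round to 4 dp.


Shrinkage = ((112.5-107.0)/112.5)*100 = 4.8889 %


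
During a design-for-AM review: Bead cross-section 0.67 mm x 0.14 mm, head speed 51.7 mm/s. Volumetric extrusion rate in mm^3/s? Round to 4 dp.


Rate = 0.67 * 0.14 * 51.7 = 4.8495 mm^3/s


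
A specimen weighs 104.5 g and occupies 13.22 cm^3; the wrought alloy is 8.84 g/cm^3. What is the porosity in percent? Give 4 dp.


rho_part = 104.5 / 13.22 = 7.90468986 g/cm^3
Porosity = (1 - 7.90468986/8.84)*100 = 10.5804 %


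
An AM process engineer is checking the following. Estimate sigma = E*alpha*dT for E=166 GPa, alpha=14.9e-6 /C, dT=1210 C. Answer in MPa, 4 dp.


sigma = 166*1000 * 14.9e-6 * 1210 = 2992.814 MPa


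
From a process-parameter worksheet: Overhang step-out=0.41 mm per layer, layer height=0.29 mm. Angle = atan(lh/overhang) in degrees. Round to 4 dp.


angle = atan(0.29/0.41) = 35.2724 degrees


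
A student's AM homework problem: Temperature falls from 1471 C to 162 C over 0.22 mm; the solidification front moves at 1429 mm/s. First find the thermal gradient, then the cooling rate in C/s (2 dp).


G = (1471-162)/0.22 = 5950.0 C/mm
CR = 5950.0 * 1429 = 8502550.0 C/s


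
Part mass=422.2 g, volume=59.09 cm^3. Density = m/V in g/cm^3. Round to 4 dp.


rho = 422.2 / 59.09 = 7.145 g/cm^3


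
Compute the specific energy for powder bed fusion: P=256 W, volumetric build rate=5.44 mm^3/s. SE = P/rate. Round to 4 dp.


SE = 256 / 5.44 = 47.0588 J/mm^3


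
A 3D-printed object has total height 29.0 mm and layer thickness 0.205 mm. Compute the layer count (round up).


Layers = ceil(29.0/0.205) = 142


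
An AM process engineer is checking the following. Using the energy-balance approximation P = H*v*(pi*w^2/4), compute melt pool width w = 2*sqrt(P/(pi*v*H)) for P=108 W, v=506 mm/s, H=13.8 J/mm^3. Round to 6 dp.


w = 2*sqrt(108/(pi*506*13.8)) = 0.140331 mm


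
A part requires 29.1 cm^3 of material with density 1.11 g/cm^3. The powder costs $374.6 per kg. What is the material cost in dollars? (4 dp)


Mass = 29.1*1.11/1000 = 0.032301 kg
Cost = 0.032301 * 374.6 = 12.1 $


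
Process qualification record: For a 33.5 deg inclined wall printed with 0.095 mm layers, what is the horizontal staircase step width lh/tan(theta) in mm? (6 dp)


step = 0.095 / tan(33.5) = 0.143529 mm


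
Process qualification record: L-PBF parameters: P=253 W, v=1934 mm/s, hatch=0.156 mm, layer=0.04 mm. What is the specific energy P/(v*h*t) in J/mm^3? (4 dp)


Build rate = 1934 * 0.156 * 0.04 = 12.06816 mm^3/s
SE = 253 / 12.06816 = 20.9643 J/mm^3


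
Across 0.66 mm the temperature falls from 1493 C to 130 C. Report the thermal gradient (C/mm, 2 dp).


G = (1493-130)/0.66 = 2065.15 C/mm


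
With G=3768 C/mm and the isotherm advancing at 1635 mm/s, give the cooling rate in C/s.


CR = 3768 * 1635 = 6160680 C/s


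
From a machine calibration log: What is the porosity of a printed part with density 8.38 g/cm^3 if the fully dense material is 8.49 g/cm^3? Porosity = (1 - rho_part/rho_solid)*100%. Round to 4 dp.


Porosity = (1-8.38/8.49)*100 = 1.2956 %


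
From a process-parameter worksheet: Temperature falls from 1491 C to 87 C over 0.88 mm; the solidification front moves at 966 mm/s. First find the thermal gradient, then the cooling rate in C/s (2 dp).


G = (1491-87)/0.88 = 1595.45454545 C/mm
CR = 1595.45454545 * 966 = 1541209.09 C/s


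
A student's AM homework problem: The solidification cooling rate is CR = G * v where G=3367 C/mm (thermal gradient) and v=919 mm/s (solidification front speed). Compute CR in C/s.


CR = 3367 * 919 = 3094273 C/s


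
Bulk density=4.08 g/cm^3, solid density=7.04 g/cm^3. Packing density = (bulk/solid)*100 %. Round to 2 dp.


Packing = (4.08/7.04)*100 = 57.95 %


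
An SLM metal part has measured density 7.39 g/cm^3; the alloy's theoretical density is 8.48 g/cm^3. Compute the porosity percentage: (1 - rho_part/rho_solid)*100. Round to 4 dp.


Porosity = (1-7.39/8.48)*100 = 12.8538 %


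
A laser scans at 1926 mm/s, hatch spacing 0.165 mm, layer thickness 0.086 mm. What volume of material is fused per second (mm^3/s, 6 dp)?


Rate = 1926 * 0.165 * 0.086 = 27.32994 mm^3/s


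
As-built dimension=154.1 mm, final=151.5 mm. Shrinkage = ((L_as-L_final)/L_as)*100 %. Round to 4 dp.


Shrinkage = ((154.1-151.5)/154.1)*100 = 1.6872 %


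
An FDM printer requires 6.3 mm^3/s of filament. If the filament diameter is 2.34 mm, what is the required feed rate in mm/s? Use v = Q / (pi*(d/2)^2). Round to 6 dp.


A = pi*(2.34/2)^2 = 4.300526
v = 6.3 / 4.300526 = 1.464937 mm/s


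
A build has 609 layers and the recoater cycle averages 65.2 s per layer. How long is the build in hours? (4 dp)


t = 609 * 65.2 / 3600 = 11.0297 hrs


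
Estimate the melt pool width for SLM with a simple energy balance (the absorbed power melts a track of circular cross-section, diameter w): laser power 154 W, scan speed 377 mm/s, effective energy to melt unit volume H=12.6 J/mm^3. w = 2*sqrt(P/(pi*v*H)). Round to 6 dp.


w = 2*sqrt(154/(pi*377*12.6)) = 0.20317 mm


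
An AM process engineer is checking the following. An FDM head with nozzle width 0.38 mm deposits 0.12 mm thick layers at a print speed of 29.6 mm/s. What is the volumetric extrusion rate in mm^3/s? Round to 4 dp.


Rate = 0.38 * 0.12 * 29.6 = 1.3498 mm^3/s


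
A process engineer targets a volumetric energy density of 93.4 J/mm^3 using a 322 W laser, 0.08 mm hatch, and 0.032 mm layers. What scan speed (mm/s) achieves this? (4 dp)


v = 322 / (93.4*0.08*0.032) = 1346.6943 mm/s


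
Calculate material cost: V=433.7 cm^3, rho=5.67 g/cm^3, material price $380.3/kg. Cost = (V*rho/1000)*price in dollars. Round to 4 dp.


Mass = 433.7*5.67/1000 = 2.459079 kg
Cost = 2.459079 * 380.3 = 935.1877 $


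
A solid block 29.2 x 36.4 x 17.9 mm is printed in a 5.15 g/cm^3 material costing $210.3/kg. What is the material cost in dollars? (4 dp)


V = 29.2 * 36.4 * 17.9 = 19025.552 mm^3 = 19.025552 cm^3
Mass = 19.025552 * 5.15 / 1000 = 0.09798159 kg
Cost = 0.09798159 * 210.3 = 20.6055 $


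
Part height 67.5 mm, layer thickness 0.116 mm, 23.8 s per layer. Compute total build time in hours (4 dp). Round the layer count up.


Layers = ceil(67.5/0.116) = 582
t = 582 * 23.8 / 3600 = 3.8477 hrs


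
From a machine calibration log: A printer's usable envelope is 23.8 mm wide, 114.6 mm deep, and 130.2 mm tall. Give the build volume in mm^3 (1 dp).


V = 23.8 * 114.6 * 130.2 = 355117.9 mm^3


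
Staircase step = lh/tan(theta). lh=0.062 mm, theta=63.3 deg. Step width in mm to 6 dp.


step = 0.062 / tan(63.3) = 0.031183 mm


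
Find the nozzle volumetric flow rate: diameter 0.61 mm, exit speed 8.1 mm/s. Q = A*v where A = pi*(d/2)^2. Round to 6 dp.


A = pi*(0.61/2)^2 = 0.29224666 mm^2
Q = 0.29224666 * 8.1 = 2.367198 mm^3/s


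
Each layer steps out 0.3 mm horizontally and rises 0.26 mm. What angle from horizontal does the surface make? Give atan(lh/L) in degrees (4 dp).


angle = atan(0.26/0.3) = 40.9144 degrees


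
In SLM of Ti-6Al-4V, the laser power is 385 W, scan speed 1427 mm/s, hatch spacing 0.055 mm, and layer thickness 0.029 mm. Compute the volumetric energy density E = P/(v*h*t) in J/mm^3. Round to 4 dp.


E = 385 / (1427*0.055*0.029) = 169.1516 J/mm^3


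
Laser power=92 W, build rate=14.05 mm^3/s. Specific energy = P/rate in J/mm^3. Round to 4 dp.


SE = 92 / 14.05 = 6.548 J/mm^3


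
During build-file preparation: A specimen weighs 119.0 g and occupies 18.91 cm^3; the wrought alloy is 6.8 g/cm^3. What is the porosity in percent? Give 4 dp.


rho_part = 119.0 / 18.91 = 6.29296668 g/cm^3
Porosity = (1 - 6.29296668/6.8)*100 = 7.4564 %


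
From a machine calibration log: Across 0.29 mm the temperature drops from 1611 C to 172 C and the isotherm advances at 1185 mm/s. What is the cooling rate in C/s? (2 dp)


G = (1611-172)/0.29 = 4962.06896552 C/mm
CR = 4962.06896552 * 1185 = 5880051.72 C/s


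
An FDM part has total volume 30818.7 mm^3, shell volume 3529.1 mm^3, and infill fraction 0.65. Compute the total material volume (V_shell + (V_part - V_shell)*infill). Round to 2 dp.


V_infill = (30818.7 - 3529.1) * 0.65 = 17738.24
V_total = 3529.1 + 17738.24 = 21267.34 mm^3


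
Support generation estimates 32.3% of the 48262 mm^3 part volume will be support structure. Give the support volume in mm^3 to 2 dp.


V_support = 48262 * 0.323 = 15588.63 mm^3


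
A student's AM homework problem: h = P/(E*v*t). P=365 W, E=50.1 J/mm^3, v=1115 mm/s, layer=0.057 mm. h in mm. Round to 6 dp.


h = 365 / (50.1*1115*0.057) = 0.114632 mm


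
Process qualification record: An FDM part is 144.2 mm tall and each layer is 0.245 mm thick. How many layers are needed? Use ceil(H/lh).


Layers = ceil(144.2/0.245) = 589


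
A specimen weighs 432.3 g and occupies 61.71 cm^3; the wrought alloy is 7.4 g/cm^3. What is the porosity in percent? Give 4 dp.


rho_part = 432.3 / 61.71 = 7.00534759 g/cm^3
Porosity = (1 - 7.00534759/7.4)*100 = 5.3331 %


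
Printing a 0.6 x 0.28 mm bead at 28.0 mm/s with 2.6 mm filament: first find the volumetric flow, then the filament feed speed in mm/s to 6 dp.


Q = 0.6 * 0.28 * 28.0 = 4.704 mm^3/s
A_fil = pi*(2.6/2)^2 = 5.30929158 mm^2
v_feed = 4.704 / 5.30929158 = 0.885994 mm/s


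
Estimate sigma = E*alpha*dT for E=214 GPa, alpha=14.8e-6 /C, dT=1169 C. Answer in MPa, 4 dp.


sigma = 214*1000 * 14.8e-6 * 1169 = 3702.4568 MPa


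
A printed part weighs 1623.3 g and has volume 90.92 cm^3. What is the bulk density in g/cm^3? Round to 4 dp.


rho = 1623.3 / 90.92 = 17.8542 g/cm^3


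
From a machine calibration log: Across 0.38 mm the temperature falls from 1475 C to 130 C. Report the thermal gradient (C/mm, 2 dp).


G = (1475-130)/0.38 = 3539.47 C/mm


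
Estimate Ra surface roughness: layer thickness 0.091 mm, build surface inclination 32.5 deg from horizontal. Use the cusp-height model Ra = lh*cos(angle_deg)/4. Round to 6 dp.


Ra = 0.091 * cos(32.5) / 4 = 0.019187 mm


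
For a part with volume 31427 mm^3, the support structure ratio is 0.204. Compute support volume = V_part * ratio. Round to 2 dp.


V_support = 31427 * 0.204 = 6411.11 mm^3


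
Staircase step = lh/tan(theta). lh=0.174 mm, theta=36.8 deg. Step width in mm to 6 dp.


step = 0.174 / tan(36.8) = 0.232591 mm


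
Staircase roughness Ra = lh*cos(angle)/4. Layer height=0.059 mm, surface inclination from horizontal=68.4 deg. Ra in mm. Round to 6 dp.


Ra = 0.059 * cos(68.4) / 4 = 0.00543 mm


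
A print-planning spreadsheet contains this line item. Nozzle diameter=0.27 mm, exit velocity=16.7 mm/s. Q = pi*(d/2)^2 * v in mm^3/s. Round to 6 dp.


A = pi*(0.27/2)^2 = 0.05725553 mm^2
Q = 0.05725553 * 16.7 = 0.956167 mm^3/s


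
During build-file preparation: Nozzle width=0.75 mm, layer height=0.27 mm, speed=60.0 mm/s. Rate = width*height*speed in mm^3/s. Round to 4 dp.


Rate = 0.75 * 0.27 * 60.0 = 12.15 mm^3/s


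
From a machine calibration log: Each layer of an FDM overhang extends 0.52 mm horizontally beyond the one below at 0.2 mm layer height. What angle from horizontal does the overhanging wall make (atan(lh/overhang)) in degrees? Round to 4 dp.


angle = atan(0.2/0.52) = 21.0375 degrees


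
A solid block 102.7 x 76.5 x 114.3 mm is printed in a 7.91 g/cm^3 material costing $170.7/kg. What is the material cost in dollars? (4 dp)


V = 102.7 * 76.5 * 114.3 = 898003.665 mm^3 = 898.003665 cm^3
Mass = 898.003665 * 7.91 / 1000 = 7.10320899 kg
Cost = 7.10320899 * 170.7 = 1212.5178 $
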